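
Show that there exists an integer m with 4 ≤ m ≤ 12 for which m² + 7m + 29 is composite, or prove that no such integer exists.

No, no such integer m in that range exists.

The values for m = 4, 5, …, 12 are 73, 89, 107, 127, 149, 173, 199, 227, 257, and each of these is prime.
So no value in the range makes the expression composite.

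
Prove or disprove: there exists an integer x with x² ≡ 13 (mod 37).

No such integer exists.

Apply Euler's criterion with the prime 37: 13 is a quadratic residue iff 13^18 ≡ 1 (mod 37), and a non-residue iff it is ≡ −1.
Squaring successively (mod 37): 13^2 = 169 ≡ 21; 13^4 ≡ 21² = 441 ≡ 34; 13^8 ≡ 34² = 1156 ≡ 9; 13^16 ≡ 9² = 81 ≡ 7.
Since 18 = 16 + 2, 13^18 ≡ 7 · 21; multiplying out mod 37: 7·21 = 147 ≡ 36. Thus 13^18 ≡ 36 ≡ −1 (mod 37).
The value −1 means 13 is a non-residue modulo 37, so x² ≡ 13 (mod 37) is impossible.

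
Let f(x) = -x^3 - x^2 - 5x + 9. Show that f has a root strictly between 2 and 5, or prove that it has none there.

f(2) = -13 and f(5) = -166, both negative.
f'(x) = -3x^2 - 2x - 5 has discriminant (-2)² − 4·(-3)·(-5) = -56 < 0, so f' has no real roots and is negative for every real x.
So f is strictly decreasing; between 2 and 5 its values lie between f(2) = -13 and f(5) = -166, all negative. Therefore f has no root in (2, 5).

No.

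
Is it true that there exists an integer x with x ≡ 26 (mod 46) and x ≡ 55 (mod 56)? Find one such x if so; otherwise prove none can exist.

No such integer exists.

Reduce both congruences modulo 2, which divides 46 and 56: they say x ≡ 26 (mod 2) and x ≡ 55 (mod 2).
But 26 mod 2 = 0 while 55 mod 2 = 1, a contradiction.
Hence the system has no solution.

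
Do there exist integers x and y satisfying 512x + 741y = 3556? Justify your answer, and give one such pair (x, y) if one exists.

x = 719, y = -492

Since gcd(512, 741) = 1, every integer is an integer combination of 512 and 741.
Run the Euclidean algorithm on 741 and 512: 741 = 1·512 + 229, 512 = 2·229 + 54, 229 = 4·54 + 13, 54 = 4·13 + 2, 13 = 6·2 + 1, 2 = 2·1 + 0.
Working back up the chain: 1 = 13 − 6·2 = 13 − 6·(54 − 4·13) = −6·54 + 25·13 = −6·54 + 25·(229 − 4·54) = 25·229 − 106·54 = 25·229 − 106·(512 − 2·229) = −106·512 + 237·229 = −106·512 + 237·(741 − 1·512) = 237·741 − 343·512. So 512·(-343) + 741·237 = 1.
Times 3556: 512·(-1219708) + 741·842772 = 3556, so (-1219708, 842772) solves it.
The general solution is x = -1219708 + 741k, y = 842772 − 512k; taking k = 1647 gives the smaller pair x = 719, y = -492.
Check: 512·719 + 741·(-492) = 368128 − 364572 = 3556. ✓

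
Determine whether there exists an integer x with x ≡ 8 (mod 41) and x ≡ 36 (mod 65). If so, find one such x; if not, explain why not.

x = 2181

Since 41 and 65 share no common factor, CRT says the pair of congruences has a solution (unique mod 2665).
Any solution of the first congruence is x = 8 + 41t; substituting into the second, 41t ≡ 36 − 8 ≡ 28 (mod 65).
Since 41·46 = 1886 = 29·65 + 1, the inverse of 41 mod 65 is 46.
Therefore t ≡ 46·28 = 1288 ≡ 53 (mod 65).
With t = 53: x = 8 + 41·53 = 2181.
Check: 2181 mod 41 = 8, 2181 mod 65 = 36. ✓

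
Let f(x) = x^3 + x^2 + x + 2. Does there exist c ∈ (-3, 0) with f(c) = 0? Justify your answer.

Such a root exists.

f(-3) = -19 and f(0) = 2, which have opposite signs.
f is continuous everywhere (it is a polynomial), in particular on [-3, 0].
So by the Intermediate Value Theorem there is a c strictly between -3 and 0 with f(c) = 0.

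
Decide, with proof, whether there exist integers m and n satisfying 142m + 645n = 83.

142 and 645 are coprime, so 142m + 645n ranges over all of ℤ.
Run the Euclidean algorithm on 645 and 142: 645 = 4·142 + 77, 142 = 1·77 + 65, 77 = 1·65 + 12, 65 = 5·12 + 5, 12 = 2·5 + 2, 5 = 2·2 + 1, 2 = 2·1 + 0.
Working back up the chain: 1 = 5 − 2·2 = 5 − 2·(12 − 2·5) = −2·12 + 5·5 = −2·12 + 5·(65 − 5·12) = 5·65 − 27·12 = 5·65 − 27·(77 − 1·65) = −27·77 + 32·65 = −27·77 + 32·(142 − 1·77) = 32·142 − 59·77 = 32·142 − 59·(645 − 4·142) = −59·645 + 268·142. So 142·268 + 645·(-59) = 1.
Multiplying through by 83: m = 268·83 = 22244, n = (-59)·83 = -4897 is a solution.
The general solution is m = 22244 + 645k, n = -4897 − 142k; taking k = -34 gives the smaller pair m = 314, n = -69.
Check: 142·314 + 645·(-69) = 44588 − 44505 = 83. ✓

m = 314, n = -69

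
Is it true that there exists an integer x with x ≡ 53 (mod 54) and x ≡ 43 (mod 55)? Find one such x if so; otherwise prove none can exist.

x = 593

Since 54 and 55 share no common factor, CRT says the pair of congruences has a solution (unique mod 2970).
Any solution of the first congruence is x = 53 + 54t; substituting into the second, 54t ≡ 43 − 53 ≡ 45 (mod 55).
Since 54·54 = 2916 = 53·55 + 1, the inverse of 54 mod 55 is 54.
Multiplying by 54: t ≡ 54·45 = 2430 ≡ 10 (mod 55).
With t = 10: x = 53 + 54·10 = 593.
Verify: 593 = 10·54 + 53 and 593 = 10·55 + 43. ✓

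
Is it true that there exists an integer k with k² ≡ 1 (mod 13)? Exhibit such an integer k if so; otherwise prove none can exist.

Take k = 12. Then 12² = 144 = 11·13 + 1, so 12² ≡ 1 (mod 13).

k = 12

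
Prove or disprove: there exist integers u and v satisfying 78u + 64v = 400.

u = 24, v = -23

gcd(78, 64) = 2, and 2 divides 400, so integer solutions exist.
Dividing through by 2 reduces the equation to 39u + 32v = 200.
Dividing repeatedly: 39 = 1·32 + 7, 32 = 4·7 + 4, 7 = 1·4 + 3, 4 = 1·3 + 1, 3 = 3·1 + 0.
Back-substituting, 1 = 4 − 1·3 = 4 − (7 − 1·4) = −7 + 2·4 = −7 + 2·(32 − 4·7) = 2·32 − 9·7 = 2·32 − 9·(39 − 1·32) = −9·39 + 11·32; that is, 39·(-9) + 32·11 = 1.
Multiplying through by 200: u = (-9)·200 = -1800, v = 11·200 = 2200 is a solution.
Adding 57·32 to u and subtracting 57·39 from v gives the tidier solution (24, -23).
Check: 78·24 + 64·(-23) = 1872 − 1472 = 400. ✓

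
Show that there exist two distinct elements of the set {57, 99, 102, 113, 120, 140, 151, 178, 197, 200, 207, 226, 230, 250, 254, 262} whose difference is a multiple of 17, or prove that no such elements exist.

Two integers differ by a multiple of 17 exactly when they have the same residue mod 17. The residues are 57↦6, 99↦14, 102↦0, 113↦11, 120↦1, 140↦4, 151↦15, 178↦8, 197↦10, 200↦13, 207↦3, 226↦5, 230↦9, 250↦12, 254↦16, 262↦7.
All 16 residues are distinct, so no two elements differ by a multiple of 17.

No such pair exists.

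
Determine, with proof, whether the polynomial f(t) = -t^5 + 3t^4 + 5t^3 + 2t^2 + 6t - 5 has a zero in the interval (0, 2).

f(0) = -5 and f(2) = 71, which have opposite signs.
As a polynomial, f is continuous on every closed interval.
By the Intermediate Value Theorem, f takes the value 0 somewhere in the open interval.

Yes, f has a root in the interval.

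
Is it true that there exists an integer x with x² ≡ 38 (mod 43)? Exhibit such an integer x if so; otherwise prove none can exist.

Take x = 9. Then 9² = 81 = 1·43 + 38, so 9² ≡ 38 (mod 43).

x = 9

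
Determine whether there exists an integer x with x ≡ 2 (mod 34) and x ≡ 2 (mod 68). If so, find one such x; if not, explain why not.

x = 2

The moduli are not coprime: gcd(34, 68) = 34. Compatibility requires 34 ∣ (2 − 2) = 0, which holds, so solutions exist.
The smallest candidate x = 2 works directly: 2 ≡ 2 (mod 68).
Verify: 2 = 0·34 + 2 and 2 = 0·68 + 2. ✓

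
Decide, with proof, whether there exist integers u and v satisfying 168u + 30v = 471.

gcd(168, 30) = 6, so every integer of the form 168u + 30v is a multiple of 6.
However 471 leaves remainder 3 on division by 6.
So the equation is unsolvable over ℤ.

No such integers exist.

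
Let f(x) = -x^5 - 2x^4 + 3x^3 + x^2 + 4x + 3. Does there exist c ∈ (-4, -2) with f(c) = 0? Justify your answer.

f(-4) = 323 and f(-2) = -25, which have opposite signs.
As a polynomial, f is continuous on every closed interval.
So by the Intermediate Value Theorem there is a c strictly between -4 and -2 with f(c) = 0.

Yes, f has a root in the interval.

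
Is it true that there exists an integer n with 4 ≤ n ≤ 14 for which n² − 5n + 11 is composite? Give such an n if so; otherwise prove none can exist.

n = 7

At n = 7: 7² − 5·7 + 11 = 25 = 5·5, which is composite.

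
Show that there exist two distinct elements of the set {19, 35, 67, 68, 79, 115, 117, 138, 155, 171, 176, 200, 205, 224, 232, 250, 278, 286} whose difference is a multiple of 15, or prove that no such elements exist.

The pair (19, 79) works.

Both 19 and 79 leave remainder 4 on division by 15; their difference 60 = 4·15 is a multiple of 15.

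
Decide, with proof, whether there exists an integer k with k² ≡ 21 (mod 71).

There is no such integer.

71 is prime, so by Euler's criterion 21 is a square mod 71 iff 21^((71−1)/2) = 21^35 ≡ 1 (mod 71).
Squaring successively (mod 71): 21^2 = 441 ≡ 15; 21^4 ≡ 15² = 225 ≡ 12; 21^8 ≡ 12² = 144 ≡ 2; 21^16 ≡ 2² = 4 ≡ 4; 21^32 ≡ 4² = 16 ≡ 16.
Since 35 = 32 + 2 + 1, 21^35 ≡ 16 · 15 · 21; multiplying out mod 71: 16·15 = 240 ≡ 27, then 27·21 = 567 ≡ 70. Thus 21^35 ≡ 70 ≡ −1 (mod 71).
By Euler's criterion 21 is a quadratic non-residue mod 71: no k satisfies k² ≡ 21 (mod 71).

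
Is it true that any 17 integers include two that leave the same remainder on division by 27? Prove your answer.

Consider the 17 integers 37, 38, …, 53. They lie in distinct residue classes modulo 27, since 17 ≤ 27.
So no two of them leave the same remainder on division by 27; the claim fails for this set.

No, the set {37, 38, 39, 40, 41, 42, 43, 44, 45, 46, 47, 48, 49, 50, 51, 52, 53} is a counterexample.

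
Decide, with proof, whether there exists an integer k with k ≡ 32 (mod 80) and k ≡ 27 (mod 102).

Both moduli are multiples of 2 = gcd(80, 102), so any solution would satisfy k ≡ 32 and k ≡ 27 modulo 2 simultaneously.
But 32 mod 2 = 0 while 27 mod 2 = 1, a contradiction.
Hence the system has no solution.

No such integer exists.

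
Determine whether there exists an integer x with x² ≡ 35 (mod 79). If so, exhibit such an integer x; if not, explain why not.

Apply Euler's criterion with the prime 79: 35 is a quadratic residue iff 35^39 ≡ 1 (mod 79), and a non-residue iff it is ≡ −1.
Repeated squaring mod 79: 35^2 = 1225 ≡ 40; 35^4 ≡ 40² = 1600 ≡ 20; 35^8 ≡ 20² = 400 ≡ 5; 35^16 ≡ 5² = 25 ≡ 25; 35^32 ≡ 25² = 625 ≡ 72.
Since 39 = 32 + 4 + 2 + 1, 35^39 ≡ 72 · 20 · 40 · 35; multiplying out mod 79: 72·20 = 1440 ≡ 18, then 18·40 = 720 ≡ 9, then 9·35 = 315 ≡ 78. Thus 35^39 ≡ 78 ≡ −1 (mod 79).
The value −1 means 35 is a non-residue modulo 79, so x² ≡ 35 (mod 79) is impossible.

No, no such integer exists.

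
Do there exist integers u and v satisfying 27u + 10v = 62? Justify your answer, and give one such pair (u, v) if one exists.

u = 6, v = -10

27 and 10 are coprime, so 27u + 10v ranges over all of ℤ.
Run the Euclidean algorithm on 27 and 10: 27 = 2·10 + 7, 10 = 1·7 + 3, 7 = 2·3 + 1, 3 = 3·1 + 0.
Unwinding: 1 = 7 − 2·3 = 7 − 2·(10 − 1·7) = −2·10 + 3·7 = −2·10 + 3·(27 − 2·10) = 3·27 − 8·10, i.e. 27·3 + 10·(-8) = 1.
Scaling by 62 gives the particular solution (u, v) = (186, -496).
The general solution is u = 186 + 10k, v = -496 − 27k; taking k = -18 gives the smaller pair u = 6, v = -10.
Indeed 27·6 + 10·(-10) = 162 − 100 = 62.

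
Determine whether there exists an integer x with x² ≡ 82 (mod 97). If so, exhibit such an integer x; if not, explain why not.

There is no such integer.

97 is prime, so by Euler's criterion 82 is a square mod 97 iff 82^((97−1)/2) = 82^48 ≡ 1 (mod 97).
Squaring successively (mod 97): 82^2 = 6724 ≡ 31; 82^4 ≡ 31² = 961 ≡ 88; 82^8 ≡ 88² = 7744 ≡ 81; 82^16 ≡ 81² = 6561 ≡ 62; 82^32 ≡ 62² = 3844 ≡ 61.
Since 48 = 32 + 16, 82^48 ≡ 61 · 62; multiplying out mod 97: 61·62 = 3782 ≡ 96. Thus 82^48 ≡ 96 ≡ −1 (mod 97).
The value −1 means 82 is a non-residue modulo 97, so x² ≡ 82 (mod 97) is impossible.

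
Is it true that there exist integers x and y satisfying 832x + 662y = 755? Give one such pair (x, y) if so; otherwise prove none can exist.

gcd(832, 662) = 2, so every integer of the form 832x + 662y is a multiple of 2.
But 755 is not a multiple of 2 (it leaves remainder 1).
Therefore 832x + 662y = 755 has no solution in integers.

No such integers exist.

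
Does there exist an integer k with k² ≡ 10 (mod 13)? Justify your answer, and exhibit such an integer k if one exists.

k = 6

Take k = 6. Then 6² = 36 = 2·13 + 10, so 6² ≡ 10 (mod 13).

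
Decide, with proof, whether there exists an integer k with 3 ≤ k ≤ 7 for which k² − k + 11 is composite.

The values for k = 3, 4, …, 7 are 17, 23, 31, 41, 53, and each of these is prime.
So no value in the range makes the expression composite.

There is no such integer k in that range.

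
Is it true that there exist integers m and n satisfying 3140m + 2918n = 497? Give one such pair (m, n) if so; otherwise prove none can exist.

Both 3140 and 2918 are divisible by gcd(3140, 2918) = 2, hence so is any combination 3140m + 2918n.
But 497 is not a multiple of 2 (it leaves remainder 1).
Hence no integers m, n satisfy the equation.

No such integers exist.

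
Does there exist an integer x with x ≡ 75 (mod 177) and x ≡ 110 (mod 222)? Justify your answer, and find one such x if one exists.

There is no such integer.

Both moduli are multiples of 3 = gcd(177, 222), so any solution would satisfy x ≡ 75 and x ≡ 110 modulo 3 simultaneously.
These are incompatible: 75 − 110 = -35 is not divisible by 3.
Therefore no such x exists.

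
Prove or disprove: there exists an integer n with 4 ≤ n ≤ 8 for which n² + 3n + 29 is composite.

At n = 7: 7² + 3·7 + 29 = 99 = 3·33, which is composite.

n = 7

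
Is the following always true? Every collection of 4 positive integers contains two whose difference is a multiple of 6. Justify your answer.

Try 4 consecutive integers, 29, 30, 31, 32. Their remainders mod 6 are 5, 0, 1, 2 — pairwise different, as any 4 ≤ 6 consecutive integers have distinct residues.
No two share a residue, so no pair has difference divisible by 6; the claim fails for this set.

No; for instance {29, 30, 31, 32} is a counterexample.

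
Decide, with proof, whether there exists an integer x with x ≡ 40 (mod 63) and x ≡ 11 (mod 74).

x = 2749

gcd(63, 74) = 1, so the Chinese Remainder Theorem guarantees exactly one residue class mod 4662 satisfying both.
Write x = 40 + 63t and require 40 + 63t ≡ 11 (mod 74), i.e. 63t ≡ 45 (mod 74).
Invert 63 mod 74 by the Euclidean algorithm: 74 = 1·63 + 11, 63 = 5·11 + 8, 11 = 1·8 + 3, 8 = 2·3 + 2, 3 = 1·2 + 1, 2 = 2·1 + 0; back-substituting, 1 = 3 − 1·2 = 3 − (8 − 2·3) = −8 + 3·3 = −8 + 3·(11 − 1·8) = 3·11 − 4·8 = 3·11 − 4·(63 − 5·11) = −4·63 + 23·11 = −4·63 + 23·(74 − 1·63) = 23·74 − 27·63. Hence 63·(-27) ≡ 1, so 63⁻¹ ≡ -27 ≡ 47 (mod 74).
Multiplying by 47: t ≡ 47·45 = 2115 ≡ 43 (mod 74).
Taking t = 43 gives x = 40 + 63·43 = 2749.
Verify: 2749 = 43·63 + 40 and 2749 = 37·74 + 11. ✓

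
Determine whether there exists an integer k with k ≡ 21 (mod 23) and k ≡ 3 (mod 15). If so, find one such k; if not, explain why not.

Since 23 and 15 share no common factor, CRT says the pair of congruences has a solution (unique mod 345).
Any solution of the first congruence is k = 21 + 23t; substituting into the second, 23t ≡ 3 − 21 ≡ 12 (mod 15).
23 ≡ 8 (mod 15), so this reads 8t ≡ 12 (mod 15). Note 8·2 = 16 ≡ 1 (mod 15) (as 16 − 1 = 1·15), so 8⁻¹ ≡ 2.
Multiplying by 2: t ≡ 2·12 = 24 ≡ 9 (mod 15).
Taking t = 9 gives k = 21 + 23·9 = 228.
Indeed 228 ≡ 21 (mod 23) and 228 ≡ 3 (mod 15).

k = 228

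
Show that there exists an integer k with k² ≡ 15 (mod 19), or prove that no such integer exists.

No, no such integer exists.

Since (19 − k)² ≡ k² (mod 19), it suffices to square k = 0, 1, …, 9: the residues are 0, 1, 4, 9, 16, 6, 17, 11, 7, 5.
So the quadratic residues mod 19 are {0, 1, 4, 5, 6, 7, 9, 11, 16, 17}, and 15 is not among them.
Hence no integer k has k² ≡ 15 (mod 19).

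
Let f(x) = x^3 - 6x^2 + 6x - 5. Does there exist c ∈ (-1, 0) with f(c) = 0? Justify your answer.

No such root exists.

The endpoint values f(-1) = -18 and f(0) = -5 are both negative. Claim: f(x) < 0 for every x in (-1, 0).
Substitute x = −u, where 0 < u < 1 on the interval. Expanding, f(−u) = -u^3 - 6u^2 - 6u - 5.
The nonzero coefficients here are all negative, so for u > 0 every term is negative (or zero), and the constant term -5 is strictly negative.
Therefore f(x) < 0 throughout (-1, 0), and f has no zero there.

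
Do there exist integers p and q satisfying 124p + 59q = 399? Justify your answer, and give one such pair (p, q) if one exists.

p = 37, q = -71

124 and 59 are coprime, so 124p + 59q ranges over all of ℤ.
Run the Euclidean algorithm on 124 and 59: 124 = 2·59 + 6, 59 = 9·6 + 5, 6 = 1·5 + 1, 5 = 5·1 + 0.
Unwinding: 1 = 6 − 1·5 = 6 − (59 − 9·6) = −59 + 10·6 = −59 + 10·(124 − 2·59) = 10·124 − 21·59, i.e. 124·10 + 59·(-21) = 1.
Times 399: 124·3990 + 59·(-8379) = 399, so (3990, -8379) solves it.
Shifting by a multiple of (59, −124) keeps it a solution: p = 3990 − 67·59 = 37, q = -8379 + 67·124 = -71.
Check: 124·37 + 59·(-71) = 4588 − 4189 = 399. ✓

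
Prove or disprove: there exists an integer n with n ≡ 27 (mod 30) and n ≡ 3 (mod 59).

Since 30 and 59 share no common factor, CRT says the pair of congruences has a solution (unique mod 1770).
Write n = 27 + 30t and require 27 + 30t ≡ 3 (mod 59), i.e. 30t ≡ 35 (mod 59).
To invert 30 modulo 59: 59 = 1·30 + 29, 30 = 1·29 + 1, 29 = 29·1 + 0, and unwinding, 1 = 30 − 1·29 = 30 − (59 − 1·30) = −59 + 2·30. Thus 30⁻¹ ≡ 2 (mod 59).
Therefore t ≡ 2·35 = 70 ≡ 11 (mod 59).
With t = 11: n = 27 + 30·11 = 357.
Check: 357 mod 30 = 27, 357 mod 59 = 3. ✓

n = 357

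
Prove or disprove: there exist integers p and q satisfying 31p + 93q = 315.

Both 31 and 93 are divisible by gcd(31, 93) = 31, hence so is any combination 31p + 93q.
But 315 is not a multiple of 31 (it leaves remainder 5).
Therefore 31p + 93q = 315 has no solution in integers.

There are no such integers.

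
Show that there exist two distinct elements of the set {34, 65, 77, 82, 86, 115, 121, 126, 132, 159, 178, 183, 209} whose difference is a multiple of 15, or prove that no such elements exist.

Two integers differ by a multiple of 15 exactly when they have the same residue mod 15. The residues are 34↦4, 65↦5, 77↦2, 82↦7, 86↦11, 115↦10, 121↦1, 126↦6, 132↦12, 159↦9, 178↦13, 183↦3, 209↦14.
No residue repeats among the 13 elements, so no pair has difference ≡ 0 (mod 15).

No such pair exists.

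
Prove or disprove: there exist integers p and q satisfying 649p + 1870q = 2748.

Both 649 and 1870 are divisible by gcd(649, 1870) = 11, hence so is any combination 649p + 1870q.
However 2748 leaves remainder 9 on division by 11.
So the equation is unsolvable over ℤ.

There are no such integers.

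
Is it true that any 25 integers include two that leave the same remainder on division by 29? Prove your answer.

Take the 25 consecutive integers 116, 117, …, 140: their residues mod 29 are all distinct because 25 ≤ 29.
So no two of them leave the same remainder on division by 29; the claim fails for this set.

No, the set {116, 117, 118, 119, 120, 121, 122, 123, 124, 125, 126, 127, 128, 129, 130, 131, 132, 133, 134, 135, 136, 137, 138, 139, 140} is a counterexample.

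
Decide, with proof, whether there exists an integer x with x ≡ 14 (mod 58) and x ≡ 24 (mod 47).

Since 58 and 47 share no common factor, CRT says the pair of congruences has a solution (unique mod 2726).
Write x = 14 + 58t and require 14 + 58t ≡ 24 (mod 47), i.e. 58t ≡ 10 (mod 47).
58 ≡ 11 (mod 47), so this reads 11t ≡ 10 (mod 47). To invert 11 modulo 47: 47 = 4·11 + 3, 11 = 3·3 + 2, 3 = 1·2 + 1, 2 = 2·1 + 0, and unwinding, 1 = 3 − 1·2 = 3 − (11 − 3·3) = −11 + 4·3 = −11 + 4·(47 − 4·11) = 4·47 − 17·11. Thus 11⁻¹ ≡ -17 ≡ 30 (mod 47).
Therefore t ≡ 30·10 = 300 ≡ 18 (mod 47).
With t = 18: x = 14 + 58·18 = 1058.
Verify: 1058 = 18·58 + 14 and 1058 = 22·47 + 24. ✓

x = 1058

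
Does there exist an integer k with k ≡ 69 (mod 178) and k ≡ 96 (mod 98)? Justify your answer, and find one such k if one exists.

No such integer exists.

Both moduli are multiples of 2 = gcd(178, 98), so any solution would satisfy k ≡ 69 and k ≡ 96 modulo 2 simultaneously.
However 69 ≡ 1 and 96 ≡ 0 (mod 2), and 1 ≠ 0.
Therefore no such k exists.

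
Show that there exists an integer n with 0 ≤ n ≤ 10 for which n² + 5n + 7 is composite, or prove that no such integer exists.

At n = 2: 2² + 5·2 + 7 = 21 = 3·7, which is composite.

n = 2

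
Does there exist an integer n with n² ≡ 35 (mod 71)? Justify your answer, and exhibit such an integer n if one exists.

Apply Euler's criterion with the prime 71: 35 is a quadratic residue iff 35^35 ≡ 1 (mod 71), and a non-residue iff it is ≡ −1.
Squaring successively (mod 71): 35^2 = 1225 ≡ 18; 35^4 ≡ 18² = 324 ≡ 40; 35^8 ≡ 40² = 1600 ≡ 38; 35^16 ≡ 38² = 1444 ≡ 24; 35^32 ≡ 24² = 576 ≡ 8.
Since 35 = 32 + 2 + 1, 35^35 ≡ 8 · 18 · 35; multiplying out mod 71: 8·18 = 144 ≡ 2, then 2·35 = 70 ≡ 70. Thus 35^35 ≡ 70 ≡ −1 (mod 71).
The value −1 means 35 is a non-residue modulo 71, so n² ≡ 35 (mod 71) is impossible.

No, no such integer exists.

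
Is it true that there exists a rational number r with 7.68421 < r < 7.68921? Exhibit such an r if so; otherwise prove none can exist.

r = 123/16

Scale by 16: the interval becomes (122.94736, 123.02736), which contains the integer 123.
So r = 123/16 works: it is a ratio of integers, and dividing 16·7.68421 < 123 < 16·7.68921 through by 16 gives 7.68421 < 123/16 < 7.68921.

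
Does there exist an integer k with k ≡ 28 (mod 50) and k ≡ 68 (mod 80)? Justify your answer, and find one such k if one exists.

Here gcd(50, 80) = 10, and both 28 and 68 leave remainder 8 mod 10, so the system is consistent.
The integers ≡ 28 (mod 50) are 28, 78, 128, 178, 228, …; their remainders mod 80 are 28, 78, 48, 18, 68, so k = 228 is the first that is ≡ 68 (mod 80).
Indeed 228 ≡ 28 (mod 50) and 228 ≡ 68 (mod 80).

k = 228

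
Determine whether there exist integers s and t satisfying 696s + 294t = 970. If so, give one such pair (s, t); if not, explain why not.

There are no such integers.

Both 696 and 294 are divisible by gcd(696, 294) = 6, hence so is any combination 696s + 294t.
But 970 is not a multiple of 6 (it leaves remainder 4).
Therefore 696s + 294t = 970 has no solution in integers.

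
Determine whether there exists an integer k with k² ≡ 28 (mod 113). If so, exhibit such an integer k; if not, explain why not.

k = 64

Take k = 64. Then 64² = 4096 = 36·113 + 28, so 64² ≡ 28 (mod 113).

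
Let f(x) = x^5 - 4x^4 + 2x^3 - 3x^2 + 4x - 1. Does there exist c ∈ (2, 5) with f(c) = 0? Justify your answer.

Yes, f has a root in the interval.

f(2) = -21 and f(5) = 819, which have opposite signs.
f is continuous everywhere (it is a polynomial), in particular on [2, 5].
By the Intermediate Value Theorem f must vanish at some point of (2, 5).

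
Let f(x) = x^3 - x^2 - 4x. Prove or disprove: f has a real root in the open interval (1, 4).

f(1) = -4 and f(4) = 32, which have opposite signs.
As a polynomial, f is continuous on every closed interval.
By the Intermediate Value Theorem, f takes the value 0 somewhere in the open interval.

Such a root exists.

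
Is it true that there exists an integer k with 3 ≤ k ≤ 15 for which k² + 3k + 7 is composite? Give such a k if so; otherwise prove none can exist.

At k = 9: 9² + 3·9 + 7 = 115 = 5·23, which is composite.

k = 9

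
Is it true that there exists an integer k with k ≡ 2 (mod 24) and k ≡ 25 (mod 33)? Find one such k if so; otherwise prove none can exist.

No, no such integer exists.

Reduce both congruences modulo 3, which divides 24 and 33: they say k ≡ 2 (mod 3) and k ≡ 25 (mod 3).
But 2 mod 3 = 2 while 25 mod 3 = 1, a contradiction.
So no integer satisfies both congruences.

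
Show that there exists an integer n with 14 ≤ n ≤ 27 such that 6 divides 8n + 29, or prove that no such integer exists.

At n = 14, 8·14 + 29 = 141 ≡ 3 (mod 6), and each step in n adds 8 ≡ 2 (mod 6), giving residues 3, 5, 1, 3, 5, 1, 3, 5, 1, 3, 5, 1, 3, 5 for n = 14, 15, …, 27.
None is 0, so 6 never divides 8n + 29 on this range.

No, no such integer n in that range exists.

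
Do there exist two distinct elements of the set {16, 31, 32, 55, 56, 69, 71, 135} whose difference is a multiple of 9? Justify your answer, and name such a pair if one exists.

No, no such pair exists.

Reduce each element modulo 9: 16↦7, 31↦4, 32↦5, 55↦1, 56↦2, 69↦6, 71↦8, 135↦0.
All 8 residues are distinct, so no two elements differ by a multiple of 9.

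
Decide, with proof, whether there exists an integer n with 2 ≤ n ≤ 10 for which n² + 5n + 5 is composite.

At n = 10: 10² + 5·10 + 5 = 155 = 5·31, which is composite.

n = 10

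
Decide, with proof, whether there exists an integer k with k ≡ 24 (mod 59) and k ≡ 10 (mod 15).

The moduli 59 and 15 are coprime, so by the Chinese Remainder Theorem a unique solution modulo 885 exists.
Any solution of the first congruence is k = 24 + 59t; substituting into the second, 59t ≡ 10 − 24 ≡ 1 (mod 15).
59 ≡ 14 (mod 15), so this reads 14t ≡ 1 (mod 15). Since 14·14 = 196 = 13·15 + 1, the inverse of 14 mod 15 is 14.
Therefore t ≡ 14·1 = 14 (mod 15).
With t = 14: k = 24 + 59·14 = 850.
Check: 850 mod 59 = 24, 850 mod 15 = 10. ✓

k = 850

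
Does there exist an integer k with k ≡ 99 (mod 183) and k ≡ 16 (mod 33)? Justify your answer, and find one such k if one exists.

Both moduli are multiples of 3 = gcd(183, 33), so any solution would satisfy k ≡ 99 and k ≡ 16 modulo 3 simultaneously.
However 99 ≡ 0 and 16 ≡ 1 (mod 3), and 0 ≠ 1.
Hence the system has no solution.

No, no such integer exists.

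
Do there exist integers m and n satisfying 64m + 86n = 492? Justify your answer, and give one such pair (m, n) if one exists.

Since gcd(64, 86) = 2 and 492 = 2·246, Bézout's identity guarantees a solution.
Dividing through by 2 reduces the equation to 32m + 43n = 246.
Euclidean algorithm: 43 = 1·32 + 11, 32 = 2·11 + 10, 11 = 1·10 + 1, 10 = 10·1 + 0.
Unwinding: 1 = 11 − 1·10 = 11 − (32 − 2·11) = −32 + 3·11 = −32 + 3·(43 − 1·32) = 3·43 − 4·32, i.e. 32·(-4) + 43·3 = 1.
Multiplying through by 246: m = (-4)·246 = -984, n = 3·246 = 738 is a solution.
Shifting by a multiple of (43, −32) keeps it a solution: m = -984 + 23·43 = 5, n = 738 − 23·32 = 2.
Check: 64·5 + 86·2 = 320 + 172 = 492. ✓

m = 5, n = 2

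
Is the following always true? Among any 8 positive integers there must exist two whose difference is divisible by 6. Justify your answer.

True.

Each integer lies in one of the 6 residue classes modulo 6.
With 8 integers and only 6 classes, the pigeonhole principle forces two of them, say a and b, into the same class.
Then a ≡ b (mod 6), i.e. 6 ∣ (a − b).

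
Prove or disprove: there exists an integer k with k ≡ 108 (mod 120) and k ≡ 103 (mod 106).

No such integer exists.

Both moduli are multiples of 2 = gcd(120, 106), so any solution would satisfy k ≡ 108 and k ≡ 103 modulo 2 simultaneously.
These are incompatible: 108 − 103 = 5 is not divisible by 2.
Therefore no such k exists.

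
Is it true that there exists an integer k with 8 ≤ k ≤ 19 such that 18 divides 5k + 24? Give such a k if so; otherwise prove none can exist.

There is no such integer k in that range.

At k = 8, 5·8 + 24 = 64 ≡ 10 (mod 18), and each step in k adds 5, giving residues 10, 15, 2, 7, 12, 17, 4, 9, 14, 1, 6, 11 for k = 8, 9, …, 19.
Since 0 is absent from this list, 18 ∤ 5k + 24 for every k with 8 ≤ k ≤ 19.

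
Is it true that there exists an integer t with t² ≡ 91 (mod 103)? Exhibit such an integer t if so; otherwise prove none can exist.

t = 20 works: 20² = 400, and 400 − 91 = 309 = 3·103.

t = 20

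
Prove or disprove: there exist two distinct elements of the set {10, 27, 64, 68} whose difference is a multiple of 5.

Two integers differ by a multiple of 5 exactly when they have the same residue mod 5. The residues are 10↦0, 27↦2, 64↦4, 68↦3.
All 4 residues are distinct, so no two elements differ by a multiple of 5.

No such pair exists.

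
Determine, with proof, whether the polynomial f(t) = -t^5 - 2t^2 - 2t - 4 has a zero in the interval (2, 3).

f(2) = -48 and f(3) = -271, both negative, so a sign-change argument is unavailable; we show f keeps this sign on the whole interval.
Substitute t = 2 + u, where 0 < u < 1 on the interval. Expanding, f(2 + u) = -u^5 - 10u^4 - 40u^3 - 82u^2 - 90u - 48.
All 6 nonzero coefficients of this polynomial in u are negative; hence for u > 0 the value is a sum of negative terms (the constant -48 among them).
Therefore f(t) < 0 throughout (2, 3), and f has no zero there.

f has no root in that interval.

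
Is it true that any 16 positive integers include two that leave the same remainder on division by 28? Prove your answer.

No, the set {100, 101, 102, 103, 104, 105, 106, 107, 108, 109, 110, 111, 112, 113, 114, 115} is a counterexample.

Consider the 16 integers 100, 101, …, 115. They lie in distinct residue classes modulo 28, since 16 ≤ 28.
So no two of them leave the same remainder on division by 28; the claim fails for this set.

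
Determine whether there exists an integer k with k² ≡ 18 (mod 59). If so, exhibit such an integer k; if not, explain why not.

59 is prime, so by Euler's criterion 18 is a square mod 59 iff 18^((59−1)/2) = 18^29 ≡ 1 (mod 59).
Repeated squaring mod 59: 18^2 = 324 ≡ 29; 18^4 ≡ 29² = 841 ≡ 15; 18^8 ≡ 15² = 225 ≡ 48; 18^16 ≡ 48² = 2304 ≡ 3.
Since 29 = 16 + 8 + 4 + 1, 18^29 ≡ 3 · 48 · 15 · 18; multiplying out mod 59: 3·48 = 144 ≡ 26, then 26·15 = 390 ≡ 36, then 36·18 = 648 ≡ 58. Thus 18^29 ≡ 58 ≡ −1 (mod 59).
By Euler's criterion 18 is a quadratic non-residue mod 59: no k satisfies k² ≡ 18 (mod 59).

There is no such integer.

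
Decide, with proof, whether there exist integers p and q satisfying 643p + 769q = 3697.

Since gcd(643, 769) = 1, every integer is an integer combination of 643 and 769.
Dividing repeatedly: 769 = 1·643 + 126, 643 = 5·126 + 13, 126 = 9·13 + 9, 13 = 1·9 + 4, 9 = 2·4 + 1, 4 = 4·1 + 0.
Back-substituting, 1 = 9 − 2·4 = 9 − 2·(13 − 1·9) = −2·13 + 3·9 = −2·13 + 3·(126 − 9·13) = 3·126 − 29·13 = 3·126 − 29·(643 − 5·126) = −29·643 + 148·126 = −29·643 + 148·(769 − 1·643) = 148·769 − 177·643; that is, 643·(-177) + 769·148 = 1.
Multiplying through by 3697: p = (-177)·3697 = -654369, q = 148·3697 = 547156 is a solution.
Shifting by a multiple of (769, −643) keeps it a solution: p = -654369 + 851·769 = 50, q = 547156 − 851·643 = -37.
Indeed 643·50 + 769·(-37) = 32150 − 28453 = 3697.

p = 50, q = -37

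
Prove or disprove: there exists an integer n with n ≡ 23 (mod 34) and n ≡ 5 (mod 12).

n = 125

gcd(34, 12) = 2. A simultaneous solution exists iff 23 ≡ 5 (mod 2); here 23 mod 2 = 1 = 5 mod 2, so it does.
The integers ≡ 23 (mod 34) are 23, 57, 91, 125, …; their remainders mod 12 are 11, 9, 7, 5, so n = 125 is the first that is ≡ 5 (mod 12).
Check: 125 mod 34 = 23, 125 mod 12 = 5. ✓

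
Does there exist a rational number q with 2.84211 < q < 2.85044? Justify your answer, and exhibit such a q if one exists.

q = 37/13

Multiplying by 13: 13·2.84211 = 36.94743 and 13·2.85044 = 37.05572, so the integer 37 lies strictly between them.
Hence 37/13 is a rational number with 2.84211 < 37/13 < 2.85044.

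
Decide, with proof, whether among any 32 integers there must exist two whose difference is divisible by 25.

Yes.

Each integer lies in one of the 25 residue classes modulo 25.
Placing 32 integers into 25 classes, some class receives at least two — say a and b.
Equal remainders mean a − b ≡ 0 (mod 25), so 25 divides their difference.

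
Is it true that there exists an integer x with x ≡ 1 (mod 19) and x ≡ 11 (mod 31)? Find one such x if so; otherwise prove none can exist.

x = 476

gcd(19, 31) = 1, so the Chinese Remainder Theorem guarantees exactly one residue class mod 589 satisfying both.
Any solution of the first congruence is x = 1 + 19t; substituting into the second, 19t ≡ 11 − 1 ≡ 10 (mod 31).
Note 19·18 = 342 ≡ 1 (mod 31) (as 342 − 1 = 11·31), so 19⁻¹ ≡ 18.
Therefore t ≡ 18·10 = 180 ≡ 25 (mod 31).
With t = 25: x = 1 + 19·25 = 476.
Indeed 476 ≡ 1 (mod 19) and 476 ≡ 11 (mod 31).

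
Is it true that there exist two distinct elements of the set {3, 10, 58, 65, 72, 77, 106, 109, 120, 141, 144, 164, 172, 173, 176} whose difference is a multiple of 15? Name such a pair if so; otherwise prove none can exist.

No such pair exists.

Residues mod 15: 3↦3, 10↦10, 58↦13, 65↦5, 72↦12, 77↦2, 106↦1, 109↦4, 120↦0, 141↦6, 144↦9, 164↦14, 172↦7, 173↦8, 176↦11.
All 15 residues are distinct, so no two elements differ by a multiple of 15.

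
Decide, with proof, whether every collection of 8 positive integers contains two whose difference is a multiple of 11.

No, the set {34, 35, 36, 37, 38, 39, 40, 41} is a counterexample.

Try 8 consecutive integers, 34, 35, …, 41. Their remainders mod 11 are 1, 2, 3, 4, 5, 6, 7, 8 — pairwise different, as any 8 ≤ 11 consecutive integers have distinct residues.
No two share a residue, so no pair has difference divisible by 11; the claim fails for this set.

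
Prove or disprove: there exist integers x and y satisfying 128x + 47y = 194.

x = 14, y = -34

128 and 47 are coprime, so 128x + 47y ranges over all of ℤ.
Dividing repeatedly: 128 = 2·47 + 34, 47 = 1·34 + 13, 34 = 2·13 + 8, 13 = 1·8 + 5, 8 = 1·5 + 3, 5 = 1·3 + 2, 3 = 1·2 + 1, 2 = 2·1 + 0.
Working back up the chain: 1 = 3 − 1·2 = 3 − (5 − 1·3) = −5 + 2·3 = −5 + 2·(8 − 1·5) = 2·8 − 3·5 = 2·8 − 3·(13 − 1·8) = −3·13 + 5·8 = −3·13 + 5·(34 − 2·13) = 5·34 − 13·13 = 5·34 − 13·(47 − 1·34) = −13·47 + 18·34 = −13·47 + 18·(128 − 2·47) = 18·128 − 49·47. So 128·18 + 47·(-49) = 1.
Scaling by 194 gives the particular solution (x, y) = (3492, -9506).
Shifting by a multiple of (47, −128) keeps it a solution: x = 3492 − 74·47 = 14, y = -9506 + 74·128 = -34.
Indeed 128·14 + 47·(-34) = 1792 − 1598 = 194.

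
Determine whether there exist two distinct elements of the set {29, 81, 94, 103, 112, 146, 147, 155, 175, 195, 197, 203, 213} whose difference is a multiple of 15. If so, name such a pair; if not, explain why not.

No, no such pair exists.

Reduce each element modulo 15: 29↦14, 81↦6, 94↦4, 103↦13, 112↦7, 146↦11, 147↦12, 155↦5, 175↦10, 195↦0, 197↦2, 203↦8, 213↦3.
These 13 residues are pairwise different, hence no difference of two elements is divisible by 15.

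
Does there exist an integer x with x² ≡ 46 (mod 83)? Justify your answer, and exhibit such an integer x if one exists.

No, no such integer exists.

Apply Euler's criterion with the prime 83: 46 is a quadratic residue iff 46^41 ≡ 1 (mod 83), and a non-residue iff it is ≡ −1.
Repeated squaring mod 83: 46^2 = 2116 ≡ 41; 46^4 ≡ 41² = 1681 ≡ 21; 46^8 ≡ 21² = 441 ≡ 26; 46^16 ≡ 26² = 676 ≡ 12; 46^32 ≡ 12² = 144 ≡ 61.
Since 41 = 32 + 8 + 1, 46^41 ≡ 61 · 26 · 46; multiplying out mod 83: 61·26 = 1586 ≡ 9, then 9·46 = 414 ≡ 82. Thus 46^41 ≡ 82 ≡ −1 (mod 83).
The value −1 means 46 is a non-residue modulo 83, so x² ≡ 46 (mod 83) is impossible.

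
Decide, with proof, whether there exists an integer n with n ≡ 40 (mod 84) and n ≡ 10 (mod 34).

Here gcd(84, 34) = 2, and both 40 and 10 leave remainder 0 mod 2, so the system is consistent.
Write n = 40 + 84t. Then 84t ≡ 10 − 40 ≡ 4 (mod 34); dividing through by 2 gives 42t ≡ 2 (mod 17).
42 ≡ 8 (mod 17), so this reads 8t ≡ 2 (mod 17). Invert 8 mod 17 by the Euclidean algorithm: 17 = 2·8 + 1, 8 = 8·1 + 0; back-substituting, 1 = 17 − 2·8. Hence 8·(-2) ≡ 1, so 8⁻¹ ≡ -2 ≡ 15 (mod 17).
Therefore t ≡ 15·2 = 30 ≡ 13 (mod 17).
Then n = 40 + 84·13 = 1132.
Check: 1132 mod 84 = 40, 1132 mod 34 = 10. ✓

n = 1132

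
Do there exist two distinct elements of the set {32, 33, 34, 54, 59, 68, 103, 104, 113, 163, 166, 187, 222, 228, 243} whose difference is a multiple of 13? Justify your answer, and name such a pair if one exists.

33 and 59 are such a pair.

33 mod 13 = 7 and 59 mod 13 = 7, so 59 − 33 = 26 = 2·13.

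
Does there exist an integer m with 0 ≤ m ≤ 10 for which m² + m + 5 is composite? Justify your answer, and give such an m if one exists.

m = 4

At m = 4: 4² + 4 + 5 = 25 = 5·5, which is composite.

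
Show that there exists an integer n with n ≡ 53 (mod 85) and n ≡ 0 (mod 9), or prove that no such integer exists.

n = 648

The moduli 85 and 9 are coprime, so by the Chinese Remainder Theorem a unique solution modulo 765 exists.
Write n = 53 + 85t and require 53 + 85t ≡ 0 (mod 9), i.e. 85t ≡ 1 (mod 9).
85 ≡ 4 (mod 9), so this reads 4t ≡ 1 (mod 9). Note 4·7 = 28 ≡ 1 (mod 9) (as 28 − 1 = 3·9), so 4⁻¹ ≡ 7.
Therefore t ≡ 7·1 = 7 (mod 9).
Taking t = 7 gives n = 53 + 85·7 = 648.
Check: 648 mod 85 = 53, 648 mod 9 = 0. ✓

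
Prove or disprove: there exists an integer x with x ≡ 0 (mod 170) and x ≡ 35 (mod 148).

There is no such integer.

Reduce both congruences modulo 2, which divides 170 and 148: they say x ≡ 0 (mod 2) and x ≡ 35 (mod 2).
But 0 mod 2 = 0 while 35 mod 2 = 1, a contradiction.
Hence the system has no solution.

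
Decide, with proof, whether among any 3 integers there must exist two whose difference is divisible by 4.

No, the set {1, 2, 3} is a counterexample.

Try 3 consecutive integers, 1, 2, 3. Their remainders mod 4 are 1, 2, 3 — pairwise different, as any 3 ≤ 4 consecutive integers have distinct residues.
The differences between them range over 1, …, 2, none of which is divisible by 4.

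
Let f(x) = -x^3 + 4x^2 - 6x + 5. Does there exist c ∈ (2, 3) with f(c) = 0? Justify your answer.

f(2) = 1 and f(3) = -4, which have opposite signs.
Since f is a polynomial it is continuous on [2, 3].
The Intermediate Value Theorem then guarantees some c ∈ (2, 3) with f(c) = 0.

Such a root exists.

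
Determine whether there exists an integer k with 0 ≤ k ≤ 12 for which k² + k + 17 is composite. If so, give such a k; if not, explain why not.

The values for k = 0, 1, …, 12 are 17, 19, 23, 29, 37, 47, 59, 73, 89, 107, 127, 149, 173, and each of these is prime.
So no value in the range makes the expression composite.

No, no such integer k in that range exists.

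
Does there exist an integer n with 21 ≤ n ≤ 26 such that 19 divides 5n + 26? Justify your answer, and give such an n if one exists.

For n = 21, 22, …, 26 the values of 5n + 26 modulo 19 are 17, 3, 8, 13, 18, 4 respectively.
The residue 0 does not occur, so no n in [21, 26] makes 5n + 26 a multiple of 19.

No such integer n in that range exists.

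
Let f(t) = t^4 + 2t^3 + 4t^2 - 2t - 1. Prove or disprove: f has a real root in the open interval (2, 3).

The endpoint values f(2) = 43 and f(3) = 164 are both positive. Claim: f(t) > 0 for every t in (2, 3).
Substitute t = 2 + u, where 0 < u < 1 on the interval. Expanding, f(2 + u) = u^4 + 10u^3 + 40u^2 + 70u + 43.
The nonzero coefficients here are all positive, so for u > 0 every term is positive (or zero), and the constant term 43 is strictly positive.
Therefore f(t) > 0 throughout (2, 3), and f has no zero there.

No.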